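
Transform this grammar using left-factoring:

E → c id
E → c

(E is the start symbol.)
E → c E'
E' → id
E' → ε

Left-factoring transforms A → αβ₁ | αβ₂ into A → αA' and A' → β₁ | β₂
(α is the longest common prefix among the alternatives). Repeat until
no nonterminal has two alternatives with a common prefix.

Round 1: E has alternatives sharing prefix 'c'. Introduce E': E → c E'
  Add: E' → id
  Add: E' → ε

No remaining common prefixes — done.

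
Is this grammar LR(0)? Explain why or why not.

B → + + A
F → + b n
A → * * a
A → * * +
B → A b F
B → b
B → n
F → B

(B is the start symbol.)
A grammar is LR(0) if no state in the canonical LR(0) collection has:
  - both a shift item (dot before a terminal) and a complete item (shift-reduce conflict), or
  - two or more complete items (reduce-reduce conflict; the accept item [B' → B .] counts as a complete item here).

Augment with B' → B and build the canonical LR(0) collection (I0 = CLOSURE({[B' → . B]}), then GOTO on every symbol after a dot until no new states appear). It has 18 states:
  I0: { [A → . * * +], [A → . * * a], [B → . + + A], [B → . A b F], [B → . b], [B → . n], [B' → . B] }  — shift
  I1: { [A → * . * +], [A → * . * a] }  — shift
  I2: { [B → + . + A] }  — shift
  I3: { [B → A . b F] }  — shift
  I4: { [B' → B .] }  — accept
  I5: { [B → b .] }  — reduce
  I6: { [B → n .] }  — reduce
  I7: { [A → . * * +], [A → . * * a], [B → . + + A], [B → . A b F], [B → . b], [B → . n], [B → A b . F], [F → . + b n], [F → . B] }  — shift
  I8: { [B → + . + A], [F → + . b n] }  — shift
  I9: { [F → B .] }  — reduce
  I10: { [B → A b F .] }  — reduce
  I11: { [A → . * * +], [A → . * * a], [B → + + . A] }  — shift
  I12: { [F → + b . n] }  — shift
  I13: { [F → + b n .] }  — reduce
  I14: { [B → + + A .] }  — reduce
  I15: { [A → * * . +], [A → * * . a] }  — shift
  I16: { [A → * * + .] }  — reduce
  I17: { [A → * * a .] }  — reduce

Every state is either a pure shift/goto state or contains exactly one complete item and nothing to shift — no conflicts. The grammar is LR(0).

Answer: Yes, the grammar is LR(0)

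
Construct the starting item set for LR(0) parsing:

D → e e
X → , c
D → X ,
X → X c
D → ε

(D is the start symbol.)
{ [D → . X ,], [D → . e e], [D → .], [D' → . D], [X → . , c], [X → . X c] }

First, augment the grammar with D' → D
I₀ = CLOSURE({ [D' → . D] }):
  [D' → . D] has the dot before D: add [D → . e e], [D → . X ,], [D → .]
  [D → . X ,] has the dot before X: add [X → . , c], [X → . X c]
No further items can be added.

I₀ = { [D → . X ,], [D → . e e], [D → .], [D' → . D], [X → . , c], [X → . X c] }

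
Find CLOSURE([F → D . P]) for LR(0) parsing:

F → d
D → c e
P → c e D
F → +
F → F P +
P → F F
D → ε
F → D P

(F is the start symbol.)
{ [D → . c e], [D → .], [F → . +], [F → . D P], [F → . F P +], [F → . d], [F → D . P], [P → . F F], [P → . c e D] }

To compute CLOSURE, for each item [A → α.Bβ] where B is a non-terminal, add [B → .γ] for all productions B → γ; repeat for the newly added items until nothing changes.

Start with: [F → D . P]
  [F → D . P] has the dot before P: add [P → . c e D], [P → . F F]
  [P → . F F] has the dot before F: add [F → . d], [F → . +], [F → . F P +], [F → . D P]
  [F → . D P] has the dot before D: add [D → . c e], [D → .]
No further items can be added.

CLOSURE = { [D → . c e], [D → .], [F → . +], [F → . D P], [F → . F P +], [F → . d], [F → D . P], [P → . F F], [P → . c e D] }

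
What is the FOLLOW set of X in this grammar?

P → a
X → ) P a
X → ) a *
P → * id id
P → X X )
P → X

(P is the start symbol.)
{ $, ')', 'a' }

In P → X X ): X is followed by X ')', add FIRST(X ')') \ {ε} = { ')' }
In P → X X ): X is followed by ')', add FIRST(')') \ {ε} = { ')' }
In P → X: X is at the end, add FOLLOW(P)

The FOLLOW sets referred to above (computed the same way, to a fixed point):
  FOLLOW(P) = { $, 'a' }

Taking the union: FOLLOW(X) = { $, ')', 'a' }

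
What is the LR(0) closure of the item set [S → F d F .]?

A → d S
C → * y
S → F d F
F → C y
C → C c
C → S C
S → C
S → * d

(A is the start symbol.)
{ [S → F d F .] }

Start with: [S → F d F .]
The dot is at the end, so nothing is added.

CLOSURE = { [S → F d F .] }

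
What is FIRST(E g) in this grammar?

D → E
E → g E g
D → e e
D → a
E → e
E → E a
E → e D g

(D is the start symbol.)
{ 'e', 'g' }

FIRST sets of the non-terminals involved (from the grammar, by fixed-point iteration):
  FIRST(E) = { 'e', 'g' }

To compute FIRST(E g), process the symbols left to right:
Symbol E is a non-terminal. Add FIRST(E) \ {ε} = { 'e', 'g' }
E is not nullable (ε ∉ FIRST(E)), so stop here.
FIRST(E g) = { 'e', 'g' }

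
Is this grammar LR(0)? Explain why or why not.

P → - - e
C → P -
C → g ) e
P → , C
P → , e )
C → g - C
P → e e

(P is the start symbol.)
Yes, the grammar is LR(0)

A grammar is LR(0) if no state in the canonical LR(0) collection has:
  - both a shift item (dot before a terminal) and a complete item (shift-reduce conflict), or
  - two or more complete items (reduce-reduce conflict; the accept item [P' → P .] counts as a complete item here).

Augment with P' → P and build the canonical LR(0) collection (I0 = CLOSURE({[P' → . P]}), then GOTO on every symbol after a dot until no new states appear). It has 18 states:
  I0: { [P → . , C], [P → . , e )], [P → . - - e], [P → . e e], [P' → . P] }  — shift
  I1: { [C → . P -], [C → . g ) e], [C → . g - C], [P → , . C], [P → , . e )], [P → . , C], [P → . , e )], [P → . - - e], [P → . e e] }  — shift
  I2: { [P → - . - e] }  — shift
  I3: { [P' → P .] }  — accept
  I4: { [P → e . e] }  — shift
  I5: { [P → e e .] }  — reduce
  I6: { [P → - - . e] }  — shift
  I7: { [P → - - e .] }  — reduce
  I8: { [P → , C .] }  — reduce
  I9: { [C → P . -] }  — shift
  I10: { [P → , e . )], [P → e . e] }  — shift
  I11: { [C → g . ) e], [C → g . - C] }  — shift
  I12: { [C → g ) . e] }  — shift
  I13: { [C → . P -], [C → . g ) e], [C → . g - C], [C → g - . C], [P → . , C], [P → . , e )], [P → . - - e], [P → . e e] }  — shift
  I14: { [C → g - C .] }  — reduce
  I15: { [C → g ) e .] }  — reduce
  I16: { [P → , e ) .] }  — reduce
  I17: { [C → P - .] }  — reduce

Every state is either a pure shift/goto state or contains exactly one complete item and nothing to shift — no conflicts. The grammar is LR(0).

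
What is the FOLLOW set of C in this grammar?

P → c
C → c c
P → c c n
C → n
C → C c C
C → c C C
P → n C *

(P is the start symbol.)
In C → C c C: C is followed by c C, add FIRST(c C) \ {ε} = { 'c' }
In C → C c C: C is at the end; this adds FOLLOW(C) to itself — nothing new
In C → c C C: C is followed by C, add FIRST(C) \ {ε} = { 'c', 'n' }
In C → c C C: C is at the end; this adds FOLLOW(C) to itself — nothing new
In P → n C *: C is followed by '*', add FIRST('*') \ {ε} = { '*' }

Taking the union: FOLLOW(C) = { '*', 'c', 'n' }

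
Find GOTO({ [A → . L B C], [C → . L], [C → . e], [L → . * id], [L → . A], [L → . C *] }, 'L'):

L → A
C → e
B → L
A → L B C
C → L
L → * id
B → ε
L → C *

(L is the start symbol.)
{ [A → . L B C], [A → L . B C], [B → . L], [B → .], [C → . L], [C → . e], [C → L .], [L → . * id], [L → . A], [L → . C *] }

GOTO(I, 'L') = CLOSURE({ [A → αX.β] : [A → α.Xβ] ∈ I, X = 'L' })

Items with dot before 'L', with the dot advanced:
  [A → . L B C] → [A → L . B C]
  [C → . L] → [C → L .]
Closure of the advanced items:
  [A → L . B C] has the dot before B: add [B → . L], [B → .]
  [B → . L] has the dot before L: add [L → . A], [L → . * id], [L → . C *]
  [L → . A] has the dot before A: add [A → . L B C]
  [L → . C *] has the dot before C: add [C → . e], [C → . L]

GOTO = { [A → . L B C], [A → L . B C], [B → . L], [B → .], [C → . L], [C → . e], [C → L .], [L → . * id], [L → . A], [L → . C *] }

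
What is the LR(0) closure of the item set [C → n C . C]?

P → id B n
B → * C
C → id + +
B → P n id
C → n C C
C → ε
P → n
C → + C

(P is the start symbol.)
To compute CLOSURE, for each item [A → α.Bβ] where B is a non-terminal, add [B → .γ] for all productions B → γ; repeat for the newly added items until nothing changes.

Start with: [C → n C . C]
  [C → n C . C] has the dot before C: add [C → . id + +], [C → . n C C], [C → .], [C → . + C]
No further items can be added.

CLOSURE = { [C → . + C], [C → . id + +], [C → . n C C], [C → .], [C → n C . C] }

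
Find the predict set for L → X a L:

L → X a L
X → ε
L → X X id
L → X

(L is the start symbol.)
PREDICT(L → X a L) = (FIRST(RHS) \ {ε}) ∪ (FOLLOW(L) if ε ∈ FIRST(RHS), i.e. RHS ⇒* ε)
FIRST(X) = { ε }
FIRST(X a L) = { 'a' }
ε ∉ FIRST(X a L), so FOLLOW(L) is not added.
PREDICT(L → X a L) = { 'a' }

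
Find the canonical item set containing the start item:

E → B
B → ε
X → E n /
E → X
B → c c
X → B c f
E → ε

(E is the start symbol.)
First, augment the grammar with E' → E
I₀ = CLOSURE({ [E' → . E] }):
  [E' → . E] has the dot before E: add [E → . B], [E → . X], [E → .]
  [E → . B] has the dot before B: add [B → .], [B → . c c]
  [E → . X] has the dot before X: add [X → . E n /], [X → . B c f]
No further items can be added.

I₀ = { [B → . c c], [B → .], [E → . B], [E → . X], [E → .], [E' → . E], [X → . B c f], [X → . E n /] }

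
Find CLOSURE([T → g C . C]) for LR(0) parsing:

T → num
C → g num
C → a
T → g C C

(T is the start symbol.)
{ [C → . a], [C → . g num], [T → g C . C] }

Start with: [T → g C . C]
  [T → g C . C] has the dot before C: add [C → . g num], [C → . a]
No further items can be added.

CLOSURE = { [C → . a], [C → . g num], [T → g C . C] }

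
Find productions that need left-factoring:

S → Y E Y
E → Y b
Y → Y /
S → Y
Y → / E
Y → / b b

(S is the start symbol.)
Left-factoring is needed when two productions for the same non-terminal
share a common prefix on the right-hand side.

Productions for S:
  S → Y E Y
  S → Y
Productions for Y:
  Y → Y /
  Y → / E
  Y → / b b

Found common prefix 'Y' in productions for S
Found common prefix '/' in productions for Y

Answer: Yes, S has productions with common prefix 'Y'; Y has productions with common prefix '/'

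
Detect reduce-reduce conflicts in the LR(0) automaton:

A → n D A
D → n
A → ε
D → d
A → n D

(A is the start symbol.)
Augment with A' → A and build the canonical LR(0) collection (I0 = CLOSURE({[A' → . A]}), then GOTO on every symbol after a dot until no new states appear). It has 7 states:
  I0: { [A → . n D A], [A → . n D], [A → .], [A' → . A] }  — shift, reduce
  I1: { [A' → A .] }  — accept
  I2: { [A → n . D A], [A → n . D], [D → . d], [D → . n] }  — shift
  I3: { [A → . n D A], [A → . n D], [A → .], [A → n D . A], [A → n D .] }  — shift, 2 reduces
  I4: { [D → d .] }  — reduce
  I5: { [D → n .] }  — reduce
  I6: { [A → n D A .] }  — reduce

I3 contains complete items [A → .], [A → n D .] — reduce-reduce conflict.

Answer: Yes — I3: [A → .] vs [A → n D .]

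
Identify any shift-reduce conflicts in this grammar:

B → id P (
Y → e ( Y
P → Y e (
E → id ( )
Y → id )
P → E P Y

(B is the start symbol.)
No shift-reduce conflicts

A shift-reduce conflict occurs when an LR(0) state has both:
  - a complete (reduce) item [A → α .] (dot at the end), and
  - a shift item [B → β . c γ] (dot before a terminal).

Augment with B' → B and build the canonical LR(0) collection (I0 = CLOSURE({[B' → . B]}), then GOTO on every symbol after a dot until no new states appear). It has 19 states:
  I0: { [B → . id P (], [B' → . B] }  — shift
  I1: { [B' → B .] }  — accept
  I2: { [B → id . P (], [E → . id ( )], [P → . E P Y], [P → . Y e (], [Y → . e ( Y], [Y → . id )] }  — shift
  I3: { [E → . id ( )], [P → . E P Y], [P → . Y e (], [P → E . P Y], [Y → . e ( Y], [Y → . id )] }  — shift
  I4: { [B → id P . (] }  — shift
  I5: { [P → Y . e (] }  — shift
  I6: { [Y → e . ( Y] }  — shift
  I7: { [E → id . ( )], [Y → id . )] }  — shift
  I8: { [E → id ( . )] }  — shift
  I9: { [Y → id ) .] }  — reduce
  I10: { [E → id ( ) .] }  — reduce
  I11: { [Y → . e ( Y], [Y → . id )], [Y → e ( . Y] }  — shift
  I12: { [Y → e ( Y .] }  — reduce
  I13: { [Y → id . )] }  — shift
  I14: { [P → Y e . (] }  — shift
  I15: { [P → Y e ( .] }  — reduce
  I16: { [B → id P ( .] }  — reduce
  I17: { [P → E P . Y], [Y → . e ( Y], [Y → . id )] }  — shift
  I18: { [P → E P Y .] }  — reduce

No state contains both a complete item and a shift item.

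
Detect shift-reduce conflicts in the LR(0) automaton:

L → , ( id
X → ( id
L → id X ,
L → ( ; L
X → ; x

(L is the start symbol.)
No shift-reduce conflicts

A shift-reduce conflict occurs when an LR(0) state has both:
  - a complete (reduce) item [A → α .] (dot at the end), and
  - a shift item [B → β . c γ] (dot before a terminal).

Augment with L' → L and build the canonical LR(0) collection (I0 = CLOSURE({[L' → . L]}), then GOTO on every symbol after a dot until no new states appear). It has 15 states:
  I0: { [L → . ( ; L], [L → . , ( id], [L → . id X ,], [L' → . L] }  — shift
  I1: { [L → ( . ; L] }  — shift
  I2: { [L → , . ( id] }  — shift
  I3: { [L' → L .] }  — accept
  I4: { [L → id . X ,], [X → . ( id], [X → . ; x] }  — shift
  I5: { [X → ( . id] }  — shift
  I6: { [X → ; . x] }  — shift
  I7: { [L → id X . ,] }  — shift
  I8: { [L → id X , .] }  — reduce
  I9: { [X → ; x .] }  — reduce
  I10: { [X → ( id .] }  — reduce
  I11: { [L → , ( . id] }  — shift
  I12: { [L → , ( id .] }  — reduce
  I13: { [L → ( ; . L], [L → . ( ; L], [L → . , ( id], [L → . id X ,] }  — shift
  I14: { [L → ( ; L .] }  — reduce

No state contains both a complete item and a shift item.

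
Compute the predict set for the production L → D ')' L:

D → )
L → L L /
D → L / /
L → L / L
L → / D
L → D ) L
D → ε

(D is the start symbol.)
PREDICT(L → D ')' L) = (FIRST(RHS) \ {ε}) ∪ (FOLLOW(L) if ε ∈ FIRST(RHS), i.e. RHS ⇒* ε)
FIRST(D) = { ')', '/', ε }
FIRST(D ')' L) = { ')', '/' }
ε ∉ FIRST(D ')' L), so FOLLOW(L) is not added.
PREDICT(L → D ')' L) = { ')', '/' }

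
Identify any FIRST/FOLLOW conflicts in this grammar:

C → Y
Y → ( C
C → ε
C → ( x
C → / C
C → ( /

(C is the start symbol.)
No FIRST/FOLLOW conflicts.

Nullable non-terminals: C.
FIRST sets used below: FIRST(Y) = { '(' }

C: nullable alternative(s) C → ε; FOLLOW(C) = { $ }
  C → Y: FIRST \ {ε} = { '(' } — disjoint from FOLLOW(C)
  C → ε: FIRST \ {ε} = { } — this is the only nullable alternative, skip
  C → ( x: FIRST \ {ε} = { '(' } — disjoint from FOLLOW(C)
  C → / C: FIRST \ {ε} = { '/' } — disjoint from FOLLOW(C)
  C → ( /: FIRST \ {ε} = { '(' } — disjoint from FOLLOW(C)

Y has no nullable alternative, so no FIRST/FOLLOW check is needed there.

No FIRST/FOLLOW conflicts found.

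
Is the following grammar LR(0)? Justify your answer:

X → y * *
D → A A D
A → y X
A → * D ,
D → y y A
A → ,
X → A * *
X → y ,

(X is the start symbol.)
No. Reduce-reduce conflict: [A → , .] and [X → y , .]

Augment with X' → X and build the canonical LR(0) collection (I0 = CLOSURE({[X' → . X]}), then GOTO on every symbol after a dot until no new states appear). It has 21 states:
  I0: { [A → . * D ,], [A → . ,], [A → . y X], [X → . A * *], [X → . y * *], [X → . y ,], [X' → . X] }  — shift
  I1: { [A → * . D ,], [A → . * D ,], [A → . ,], [A → . y X], [D → . A A D], [D → . y y A] }  — shift
  I2: { [A → , .] }  — reduce
  I3: { [X → A . * *] }  — shift
  I4: { [X' → X .] }  — accept
  I5: { [A → . * D ,], [A → . ,], [A → . y X], [A → y . X], [X → . A * *], [X → . y * *], [X → . y ,], [X → y . * *], [X → y . ,] }  — shift
  I6: { [A → * . D ,], [A → . * D ,], [A → . ,], [A → . y X], [D → . A A D], [D → . y y A], [X → y * . *] }  — shift
  I7: { [A → , .], [X → y , .] }  — 2 reduces
  I8: { [A → y X .] }  — reduce
  I9: { [A → * . D ,], [A → . * D ,], [A → . ,], [A → . y X], [D → . A A D], [D → . y y A], [X → y * * .] }  — shift, reduce
  I10: { [A → . * D ,], [A → . ,], [A → . y X], [D → A . A D] }  — shift
  I11: { [A → * D . ,] }  — shift
  I12: { [A → . * D ,], [A → . ,], [A → . y X], [A → y . X], [D → y . y A], [X → . A * *], [X → . y * *], [X → . y ,] }  — shift
  I13: { [A → . * D ,], [A → . ,], [A → . y X], [A → y . X], [D → y y . A], [X → . A * *], [X → . y * *], [X → . y ,], [X → y . * *], [X → y . ,] }  — shift
  I14: { [D → y y A .], [X → A . * *] }  — shift, reduce
  I15: { [X → A * . *] }  — shift
  I16: { [X → A * * .] }  — reduce
  I17: { [A → * D , .] }  — reduce
  I18: { [A → . * D ,], [A → . ,], [A → . y X], [D → . A A D], [D → . y y A], [D → A A . D] }  — shift
  I19: { [A → . * D ,], [A → . ,], [A → . y X], [A → y . X], [X → . A * *], [X → . y * *], [X → . y ,] }  — shift
  I20: { [D → A A D .] }  — reduce

Conflict in state I7:
  Reduce-reduce conflict: [A → , .] and [X → y , .]
So the grammar is NOT LR(0).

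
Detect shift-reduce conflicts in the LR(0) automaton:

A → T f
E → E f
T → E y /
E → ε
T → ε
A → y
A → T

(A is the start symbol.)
Yes — I0: [E → .] vs [A → . y]; I3: [A → T .] vs [A → T . f]

Augment with A' → A and build the canonical LR(0) collection (I0 = CLOSURE({[A' → . A]}), then GOTO on every symbol after a dot until no new states appear). It has 9 states:
  I0: { [A → . T f], [A → . T], [A → . y], [A' → . A], [E → . E f], [E → .], [T → . E y /], [T → .] }  — shift, 2 reduces
  I1: { [A' → A .] }  — accept
  I2: { [E → E . f], [T → E . y /] }  — shift
  I3: { [A → T . f], [A → T .] }  — shift, reduce
  I4: { [A → y .] }  — reduce
  I5: { [A → T f .] }  — reduce
  I6: { [E → E f .] }  — reduce
  I7: { [T → E y . /] }  — shift
  I8: { [T → E y / .] }  — reduce

I0 contains reduce items [E → .], [T → .] and shift item [A → . y] — shift-reduce conflict.
I3 contains reduce item [A → T .] and shift item [A → T . f] — shift-reduce conflict.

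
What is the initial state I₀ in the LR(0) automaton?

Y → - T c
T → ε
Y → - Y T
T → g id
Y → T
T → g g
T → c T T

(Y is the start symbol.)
{ [T → . c T T], [T → . g g], [T → . g id], [T → .], [Y → . - T c], [Y → . - Y T], [Y → . T], [Y' → . Y] }

First, augment the grammar with Y' → Y
I₀ = CLOSURE({ [Y' → . Y] }):
  [Y' → . Y] has the dot before Y: add [Y → . - T c], [Y → . - Y T], [Y → . T]
  [Y → . T] has the dot before T: add [T → .], [T → . g id], [T → . g g], [T → . c T T]
No further items can be added.

I₀ = { [T → . c T T], [T → . g g], [T → . g id], [T → .], [Y → . - T c], [Y → . - Y T], [Y → . T], [Y' → . Y] }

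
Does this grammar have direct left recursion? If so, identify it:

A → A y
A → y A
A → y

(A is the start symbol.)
Yes, A is left-recursive

Direct left recursion occurs when N → N α for some non-terminal N (the right-hand side begins with the left-hand side itself).

A → A y: LEFT RECURSIVE (starts with A)
A → y A: starts with y
A → y: starts with y

The grammar has direct left recursion on: A.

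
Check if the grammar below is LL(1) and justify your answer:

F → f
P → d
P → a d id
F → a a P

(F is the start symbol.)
Yes, the grammar is LL(1).

For F:
  PREDICT(F → f) = { 'f' }
  PREDICT(F → a a P) = { 'a' }
For P:
  PREDICT(P → d) = { 'd' }
  PREDICT(P → a d id) = { 'a' }

All predict sets are disjoint. The grammar IS LL(1).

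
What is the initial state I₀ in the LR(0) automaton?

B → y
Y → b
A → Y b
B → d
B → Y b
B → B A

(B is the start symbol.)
{ [B → . B A], [B → . Y b], [B → . d], [B → . y], [B' → . B], [Y → . b] }

First, augment the grammar with B' → B
I₀ = CLOSURE({ [B' → . B] }):
  [B' → . B] has the dot before B: add [B → . y], [B → . d], [B → . Y b], [B → . B A]
  [B → . Y b] has the dot before Y: add [Y → . b]
No further items can be added.

I₀ = { [B → . B A], [B → . Y b], [B → . d], [B → . y], [B' → . B], [Y → . b] }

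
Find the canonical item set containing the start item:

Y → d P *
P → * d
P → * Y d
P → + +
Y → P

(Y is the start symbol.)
First, augment the grammar with Y' → Y
I₀ = CLOSURE({ [Y' → . Y] }):
  [Y' → . Y] has the dot before Y: add [Y → . d P *], [Y → . P]
  [Y → . P] has the dot before P: add [P → . * d], [P → . * Y d], [P → . + +]
No further items can be added.

I₀ = { [P → . * Y d], [P → . * d], [P → . + +], [Y → . P], [Y → . d P *], [Y' → . Y] }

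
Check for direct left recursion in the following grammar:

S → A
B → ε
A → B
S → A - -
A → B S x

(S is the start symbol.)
S → A: starts with A
B → ε: starts with ε
A → B: starts with B
S → A - -: starts with A
A → B S x: starts with B

No direct left recursion found.

Answer: No direct left recursion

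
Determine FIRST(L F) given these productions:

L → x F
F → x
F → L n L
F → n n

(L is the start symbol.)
{ 'x' }

FIRST sets of the non-terminals involved (from the grammar, by fixed-point iteration):
  FIRST(L) = { 'x' }

To compute FIRST(L F), process the symbols left to right:
Symbol L is a non-terminal. Add FIRST(L) \ {ε} = { 'x' }
L is not nullable (ε ∉ FIRST(L)), so stop here.
FIRST(L F) = { 'x' }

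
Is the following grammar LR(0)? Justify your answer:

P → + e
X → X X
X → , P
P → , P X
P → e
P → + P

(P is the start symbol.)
A grammar is LR(0) if no state in the canonical LR(0) collection has:
  - both a shift item (dot before a terminal) and a complete item (shift-reduce conflict), or
  - two or more complete items (reduce-reduce conflict; the accept item [P' → P .] counts as a complete item here).

Augment with P' → P and build the canonical LR(0) collection (I0 = CLOSURE({[P' → . P]}), then GOTO on every symbol after a dot until no new states appear). It has 12 states:
  I0: { [P → . + P], [P → . + e], [P → . , P X], [P → . e], [P' → . P] }  — shift
  I1: { [P → + . P], [P → + . e], [P → . + P], [P → . + e], [P → . , P X], [P → . e] }  — shift
  I2: { [P → , . P X], [P → . + P], [P → . + e], [P → . , P X], [P → . e] }  — shift
  I3: { [P' → P .] }  — accept
  I4: { [P → e .] }  — reduce
  I5: { [P → , P . X], [X → . , P], [X → . X X] }  — shift
  I6: { [P → . + P], [P → . + e], [P → . , P X], [P → . e], [X → , . P] }  — shift
  I7: { [P → , P X .], [X → . , P], [X → . X X], [X → X . X] }  — shift, reduce
  I8: { [X → . , P], [X → . X X], [X → X . X], [X → X X .] }  — shift, reduce
  I9: { [X → , P .] }  — reduce
  I10: { [P → + P .] }  — reduce
  I11: { [P → + e .], [P → e .] }  — 2 reduces

Conflict in state I7:
  Shift-reduce conflict between [P → , P X .] and [X → . , P]
So the grammar is NOT LR(0).

Answer: No. Shift-reduce conflict between [P → , P X .] and [X → . , P]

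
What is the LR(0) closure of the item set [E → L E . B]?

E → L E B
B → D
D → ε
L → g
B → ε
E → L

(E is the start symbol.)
{ [B → . D], [B → .], [D → .], [E → L E . B] }

To compute CLOSURE, for each item [A → α.Bβ] where B is a non-terminal, add [B → .γ] for all productions B → γ; repeat for the newly added items until nothing changes.

Start with: [E → L E . B]
  [E → L E . B] has the dot before B: add [B → . D], [B → .]
  [B → . D] has the dot before D: add [D → .]
No further items can be added.

CLOSURE = { [B → . D], [B → .], [D → .], [E → L E . B] }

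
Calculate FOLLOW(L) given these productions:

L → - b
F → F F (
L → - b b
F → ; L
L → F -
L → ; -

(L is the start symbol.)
{ $, '(', '-', ';' }

To compute FOLLOW(L), find every occurrence of L on a right-hand side N → α L β: add FIRST(β) \ {ε}, and if β is empty or nullable also add FOLLOW(N). Iterate to a fixed point.

L is the start symbol, so $ ∈ FOLLOW(L).
In F → ; L: L is at the end, add FOLLOW(F)

The FOLLOW sets referred to above (computed the same way, to a fixed point):
  FOLLOW(F) = { '(', '-', ';' }

Taking the union: FOLLOW(L) = { $, '(', '-', ';' }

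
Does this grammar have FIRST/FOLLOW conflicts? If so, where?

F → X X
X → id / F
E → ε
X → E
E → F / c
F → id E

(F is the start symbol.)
Yes. F → id E with FOLLOW(F) on { 'id' }; X → id '/' F with FOLLOW(X) on { 'id' }; E → F '/' c with FOLLOW(E) on { '/', 'id' }

Nullable non-terminals: E, F, X.
FIRST sets used below: FIRST(F) = { '/', 'id', ε }, FIRST(X) = { '/', 'id', ε }, FIRST(E) = { '/', 'id', ε }

E: nullable alternative(s) E → ε; FOLLOW(E) = { $, '/', 'id' }
  E → ε: FIRST \ {ε} = { } — this is the only nullable alternative, skip
  E → F / c: FIRST \ {ε} = { '/', 'id' } — overlaps FOLLOW(E) on { '/', 'id' }: CONFLICT

F: nullable alternative(s) F → X X; FOLLOW(F) = { $, '/', 'id' }
  F → X X: FIRST \ {ε} = { '/', 'id' } — this is the only nullable alternative, skip
  F → id E: FIRST \ {ε} = { 'id' } — overlaps FOLLOW(F) on { 'id' }: CONFLICT

X: nullable alternative(s) X → E; FOLLOW(X) = { $, '/', 'id' }
  X → id / F: FIRST \ {ε} = { 'id' } — overlaps FOLLOW(X) on { 'id' }: CONFLICT
  X → E: FIRST \ {ε} = { '/', 'id' } — this is the only nullable alternative, skip

So the grammar has 3 FIRST/FOLLOW conflicts (marked CONFLICT above).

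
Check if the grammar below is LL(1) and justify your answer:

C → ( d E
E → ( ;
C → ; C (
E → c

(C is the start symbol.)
Yes, the grammar is LL(1).

For C:
  PREDICT(C → '(' d E) = { '(' }
  PREDICT(C → ';' C '(') = { ';' }
For E:
  PREDICT(E → '(' ';') = { '(' }
  PREDICT(E → c) = { 'c' }

All predict sets are disjoint. The grammar IS LL(1).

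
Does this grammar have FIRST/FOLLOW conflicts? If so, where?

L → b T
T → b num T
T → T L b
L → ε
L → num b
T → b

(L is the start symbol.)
Yes. L → b T with FOLLOW(L) on { 'b' }

A FIRST/FOLLOW conflict occurs when a non-terminal N has a nullable alternative N → β (β ⇒* ε) and another alternative N → α with FIRST(α) ∩ FOLLOW(N) ≠ ∅: on such a lookahead the parser cannot decide between expanding α and letting N vanish via β.

Nullable non-terminals: L.

L: nullable alternative(s) L → ε; FOLLOW(L) = { $, 'b' }
  L → b T: FIRST \ {ε} = { 'b' } — overlaps FOLLOW(L) on { 'b' }: CONFLICT
  L → ε: FIRST \ {ε} = { } — this is the only nullable alternative, skip
  L → num b: FIRST \ {ε} = { 'num' } — disjoint from FOLLOW(L)

T has no nullable alternative, so no FIRST/FOLLOW check is needed there.

So the grammar has 1 FIRST/FOLLOW conflict (marked CONFLICT above).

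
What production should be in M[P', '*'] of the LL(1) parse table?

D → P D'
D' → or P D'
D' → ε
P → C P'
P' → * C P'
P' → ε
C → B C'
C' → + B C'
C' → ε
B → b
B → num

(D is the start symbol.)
P' → * C P'

To find M[P', '*'], we find productions for P' where '*' is in the predict set (PREDICT(N → α) = (FIRST(α) \ {ε}) ∪ (FOLLOW(N) if α ⇒* ε)).

Relevant sets:
  FOLLOW(P') = { $, 'or' }

P' → * C P': PREDICT = { '*' }
  '*' is in predict set, so this production goes in M[P', '*']
P' → ε: PREDICT = { $, 'or' }

M[P', '*'] = P' → * C P'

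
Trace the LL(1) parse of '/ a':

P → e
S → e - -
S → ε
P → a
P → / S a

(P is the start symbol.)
LL(1) parsing maintains a stack (initially the start symbol over $) and the input. At each step: if the stack top is a terminal, match it against the current input token; if it is a non-terminal N, replace it with the RHS of M[N, lookahead] (the unique production whose predict set contains the lookahead).

Stack is shown with the top on the left.

Stack    Input  Action
----------------------
P $      / a $  output P → / S a
/ S a $  / a $  match '/'
S a $    a $    output S → ε
a $      a $    match 'a'
$        $      accept

The string is accepted.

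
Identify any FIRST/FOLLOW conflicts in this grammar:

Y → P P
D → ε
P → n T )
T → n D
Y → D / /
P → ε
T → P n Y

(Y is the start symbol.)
Nullable non-terminals: D, P, Y.
FIRST sets used below: FIRST(P) = { 'n', ε }, FIRST(D) = { ε }
D has a nullable alternative but only one production, so nothing to check.

P: nullable alternative(s) P → ε; FOLLOW(P) = { $, ')', 'n' }
  P → n T ): FIRST \ {ε} = { 'n' } — overlaps FOLLOW(P) on { 'n' }: CONFLICT
  P → ε: FIRST \ {ε} = { } — this is the only nullable alternative, skip

Y: nullable alternative(s) Y → P P; FOLLOW(Y) = { $, ')' }
  Y → P P: FIRST \ {ε} = { 'n' } — this is the only nullable alternative, skip
  Y → D / /: FIRST \ {ε} = { '/' } — disjoint from FOLLOW(Y)

T has no nullable alternative, so no FIRST/FOLLOW check is needed there.

So the grammar has 1 FIRST/FOLLOW conflict (marked CONFLICT above).

Answer: Yes. P → n T ')' with FOLLOW(P) on { 'n' }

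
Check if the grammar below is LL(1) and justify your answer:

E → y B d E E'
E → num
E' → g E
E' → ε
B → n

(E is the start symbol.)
Relevant sets:
  FOLLOW(E') = { $, 'g' }

For E:
  PREDICT(E → y B d E E') = { 'y' }
  PREDICT(E → num) = { 'num' }
For E':
  PREDICT(E' → g E) = { 'g' }
  PREDICT(E' → ε) = { $, 'g' }
B has a single production, so nothing to check there.

Conflict found: Predict set conflict for E': { 'g' }
The grammar is NOT LL(1).

Answer: No. Predict set conflict for E': { 'g' }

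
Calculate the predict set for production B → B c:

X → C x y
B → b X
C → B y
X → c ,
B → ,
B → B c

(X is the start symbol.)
PREDICT(B → B c) = (FIRST(RHS) \ {ε}) ∪ (FOLLOW(B) if ε ∈ FIRST(RHS), i.e. RHS ⇒* ε)
FIRST(B) = { ',', 'b' }
FIRST(B c) = { ',', 'b' }
ε ∉ FIRST(B c), so FOLLOW(B) is not added.
PREDICT(B → B c) = { ',', 'b' }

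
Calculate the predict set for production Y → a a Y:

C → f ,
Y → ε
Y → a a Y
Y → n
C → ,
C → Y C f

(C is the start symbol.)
PREDICT(Y → a a Y) = (FIRST(RHS) \ {ε}) ∪ (FOLLOW(Y) if ε ∈ FIRST(RHS), i.e. RHS ⇒* ε)
FIRST(a a Y) = { 'a' }
ε ∉ FIRST(a a Y), so FOLLOW(Y) is not added.
PREDICT(Y → a a Y) = { 'a' }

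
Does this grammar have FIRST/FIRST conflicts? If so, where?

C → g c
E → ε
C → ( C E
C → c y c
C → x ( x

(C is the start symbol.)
No FIRST/FIRST conflicts.

A FIRST/FIRST conflict occurs when two productions N → α and N → β for the same non-terminal have FIRST(α) ∩ FIRST(β) ≠ ∅ (with ε ∈ FIRST of a nullable right-hand side, so two nullable alternatives also conflict).

Productions for C:
  C → g c: FIRST = { 'g' }
  C → ( C E: FIRST = { '(' }
  C → c y c: FIRST = { 'c' }
  C → x ( x: FIRST = { 'x' }
E has only one production, so no FIRST/FIRST conflict is possible there.

All alternatives of each non-terminal have pairwise disjoint FIRST sets.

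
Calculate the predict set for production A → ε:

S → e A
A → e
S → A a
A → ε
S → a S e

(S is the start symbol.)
PREDICT(A → ε) = (FIRST(RHS) \ {ε}) ∪ (FOLLOW(A) if ε ∈ FIRST(RHS), i.e. RHS ⇒* ε)
The right-hand side is ε (FIRST(ε) = { ε }), so the predict set is FOLLOW(A) = { $, 'a', 'e' }
PREDICT(A → ε) = { $, 'a', 'e' }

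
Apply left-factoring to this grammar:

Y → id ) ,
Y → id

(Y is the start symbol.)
Y → id Y'
Y' → ) ,
Y' → ε

Left-factoring transforms A → αβ₁ | αβ₂ into A → αA' and A' → β₁ | β₂
(α is the longest common prefix among the alternatives). Repeat until
no nonterminal has two alternatives with a common prefix.

Round 1: Y has alternatives sharing prefix 'id'. Introduce Y': Y → id Y'
  Add: Y' → ) ,
  Add: Y' → ε

No remaining common prefixes — done.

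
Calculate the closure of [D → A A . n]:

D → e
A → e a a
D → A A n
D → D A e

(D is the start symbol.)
To compute CLOSURE, for each item [A → α.Bβ] where B is a non-terminal, add [B → .γ] for all productions B → γ; repeat for the newly added items until nothing changes.

Start with: [D → A A . n]
The dot precedes the terminal n, so nothing is added.

CLOSURE = { [D → A A . n] }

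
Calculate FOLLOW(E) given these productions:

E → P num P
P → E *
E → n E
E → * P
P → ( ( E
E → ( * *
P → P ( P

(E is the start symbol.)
To compute FOLLOW(E), find every occurrence of E on a right-hand side N → α E β: add FIRST(β) \ {ε}, and if β is empty or nullable also add FOLLOW(N). Iterate to a fixed point.

E is the start symbol, so $ ∈ FOLLOW(E).
In P → E *: E is followed by '*', add FIRST('*') \ {ε} = { '*' }
In E → n E: E is at the end; this adds FOLLOW(E) to itself — nothing new
In P → ( ( E: E is at the end, add FOLLOW(P)

The FOLLOW sets referred to above (computed the same way, to a fixed point):
  FOLLOW(P) = { $, '(', '*', 'num' }

Taking the union: FOLLOW(E) = { $, '(', '*', 'num' }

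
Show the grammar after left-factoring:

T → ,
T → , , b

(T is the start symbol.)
Left-factoring transforms A → αβ₁ | αβ₂ into A → αA' and A' → β₁ | β₂
(α is the longest common prefix among the alternatives). Repeat until
no nonterminal has two alternatives with a common prefix.

Round 1: T has alternatives sharing prefix ','. Introduce T': T → , T'
  Add: T' → ε
  Add: T' → , b

No remaining common prefixes — done.

Resulting grammar:
T → , T'
T' → ε
T' → , b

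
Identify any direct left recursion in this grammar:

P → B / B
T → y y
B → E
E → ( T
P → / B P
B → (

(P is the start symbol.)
P → B / B: starts with B
T → y y: starts with y
B → E: starts with E
E → ( T: starts with '('
P → / B P: starts with '/'
B → (: starts with '('

No direct left recursion found.

Answer: No direct left recursion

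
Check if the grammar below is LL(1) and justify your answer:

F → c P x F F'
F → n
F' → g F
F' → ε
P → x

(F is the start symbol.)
No. Predict set conflict for F': { 'g' }

A grammar is LL(1) if for each non-terminal N with multiple productions, the predict sets of those productions are pairwise disjoint, where PREDICT(N → α) = (FIRST(α) \ {ε}) ∪ (FOLLOW(N) if α ⇒* ε).

Relevant sets:
  FOLLOW(F') = { $, 'g' }

For F:
  PREDICT(F → c P x F F') = { 'c' }
  PREDICT(F → n) = { 'n' }
For F':
  PREDICT(F' → g F) = { 'g' }
  PREDICT(F' → ε) = { $, 'g' }
P has a single production, so nothing to check there.

Conflict found: Predict set conflict for F': { 'g' }
The grammar is NOT LL(1).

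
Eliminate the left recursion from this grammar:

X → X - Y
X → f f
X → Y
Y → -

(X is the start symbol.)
X → f f X'
X → Y X'
X' → - Y X'
X' → ε
Y → -

X is directly left-recursive. The standard transformation for
  A → A α₁ | ... | A α_m | β₁ | ... | β_n
is
  A  → β₁ A' | ... | β_n A'
  A' → α₁ A' | ... | α_m A' | ε

X → f f becomes X → f f X'
X → Y becomes X → Y X'
X → X - Y becomes X' → - Y X'
Add X' → ε

Productions for other non-terminals are unchanged:
  Y → -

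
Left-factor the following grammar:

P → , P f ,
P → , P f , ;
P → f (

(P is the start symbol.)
P → , P f , P'
P' → ε
P' → ;
P → f (

Left-factoring transforms A → αβ₁ | αβ₂ into A → αA' and A' → β₁ | β₂
(α is the longest common prefix among the alternatives). Repeat until
no nonterminal has two alternatives with a common prefix.

Round 1: P has alternatives sharing prefix ', P f ,'. Introduce P': P → , P f , P'
  Add: P' → ε
  Add: P' → ;

No remaining common prefixes — done.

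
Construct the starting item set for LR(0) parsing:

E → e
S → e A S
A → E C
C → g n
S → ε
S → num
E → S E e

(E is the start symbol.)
{ [E → . S E e], [E → . e], [E' → . E], [S → . e A S], [S → . num], [S → .] }

First, augment the grammar with E' → E
I₀ = CLOSURE({ [E' → . E] }):
  [E' → . E] has the dot before E: add [E → . e], [E → . S E e]
  [E → . S E e] has the dot before S: add [S → . e A S], [S → .], [S → . num]
No further items can be added.

I₀ = { [E → . S E e], [E → . e], [E' → . E], [S → . e A S], [S → . num], [S → .] }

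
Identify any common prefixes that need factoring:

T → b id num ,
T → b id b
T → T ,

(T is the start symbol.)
Left-factoring is needed when two productions for the same non-terminal
share a common prefix on the right-hand side.

Productions for T:
  T → b id num ,
  T → b id b
  T → T ,

Found common prefix 'b id' in productions for T

Answer: Yes, T has productions with common prefix 'b id'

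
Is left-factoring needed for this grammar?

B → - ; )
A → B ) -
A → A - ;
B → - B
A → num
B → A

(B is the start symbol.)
Yes, B has productions with common prefix '-'

Left-factoring is needed when two productions for the same non-terminal
share a common prefix on the right-hand side.

Productions for B:
  B → - ; )
  B → - B
  B → A
Productions for A:
  A → B ) -
  A → A - ;
  A → num

Found common prefix '-' in productions for B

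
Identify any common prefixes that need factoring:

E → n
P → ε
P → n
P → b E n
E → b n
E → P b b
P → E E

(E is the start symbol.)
Left-factoring is needed when two productions for the same non-terminal
share a common prefix on the right-hand side.

Productions for E:
  E → n
  E → b n
  E → P b b
Productions for P:
  P → ε
  P → n
  P → b E n
  P → E E

No common prefixes found.

Answer: No, left-factoring is not needed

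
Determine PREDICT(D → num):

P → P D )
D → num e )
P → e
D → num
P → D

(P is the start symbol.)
PREDICT(D → num) = (FIRST(RHS) \ {ε}) ∪ (FOLLOW(D) if ε ∈ FIRST(RHS), i.e. RHS ⇒* ε)
FIRST(num) = { 'num' }
ε ∉ FIRST(num), so FOLLOW(D) is not added.
PREDICT(D → num) = { 'num' }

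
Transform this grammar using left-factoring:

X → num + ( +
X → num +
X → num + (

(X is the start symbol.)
Left-factoring transforms A → αβ₁ | αβ₂ into A → αA' and A' → β₁ | β₂
(α is the longest common prefix among the alternatives). Repeat until
no nonterminal has two alternatives with a common prefix.

Round 1: X has alternatives sharing prefix 'num +'. Introduce X': X → num + X'
  Add: X' → ( +
  Add: X' → ε
  Add: X' → (

Round 2: X' has alternatives sharing prefix '('. Introduce X'': X' → ( X''
  Add: X'' → +
  Add: X'' → ε

No remaining common prefixes — done.

Resulting grammar:
X → num + X'
X' → ( X''
X'' → +
X'' → ε
X' → ε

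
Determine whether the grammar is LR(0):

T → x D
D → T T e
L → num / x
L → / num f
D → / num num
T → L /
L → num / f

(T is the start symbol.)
A grammar is LR(0) if no state in the canonical LR(0) collection has:
  - both a shift item (dot before a terminal) and a complete item (shift-reduce conflict), or
  - two or more complete items (reduce-reduce conflict; the accept item [T' → T .] counts as a complete item here).

Augment with T' → T and build the canonical LR(0) collection (I0 = CLOSURE({[T' → . T]}), then GOTO on every symbol after a dot until no new states appear). It has 19 states:
  I0: { [L → . / num f], [L → . num / f], [L → . num / x], [T → . L /], [T → . x D], [T' → . T] }  — shift
  I1: { [L → / . num f] }  — shift
  I2: { [T → L . /] }  — shift
  I3: { [T' → T .] }  — accept
  I4: { [L → num . / f], [L → num . / x] }  — shift
  I5: { [D → . / num num], [D → . T T e], [L → . / num f], [L → . num / f], [L → . num / x], [T → . L /], [T → . x D], [T → x . D] }  — shift
  I6: { [D → / . num num], [L → / . num f] }  — shift
  I7: { [T → x D .] }  — reduce
  I8: { [D → T . T e], [L → . / num f], [L → . num / f], [L → . num / x], [T → . L /], [T → . x D] }  — shift
  I9: { [D → T T . e] }  — shift
  I10: { [D → T T e .] }  — reduce
  I11: { [D → / num . num], [L → / num . f] }  — shift
  I12: { [L → / num f .] }  — reduce
  I13: { [D → / num num .] }  — reduce
  I14: { [L → num / . f], [L → num / . x] }  — shift
  I15: { [L → num / f .] }  — reduce
  I16: { [L → num / x .] }  — reduce
  I17: { [T → L / .] }  — reduce
  I18: { [L → / num . f] }  — shift

Every state is either a pure shift/goto state or contains exactly one complete item and nothing to shift — no conflicts. The grammar is LR(0).

Answer: Yes, the grammar is LR(0)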